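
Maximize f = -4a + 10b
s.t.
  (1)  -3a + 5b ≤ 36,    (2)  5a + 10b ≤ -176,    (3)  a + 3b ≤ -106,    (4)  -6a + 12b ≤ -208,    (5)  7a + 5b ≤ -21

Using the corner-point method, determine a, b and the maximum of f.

a = -108/5, b = -422/15, maximum f = -2924/15

Corner points and f = -4a + 10b:
  (-736/3, -140) → f = -1256/3
  (-108/5, -422/15) → f = -2924/15
  (467/16, -721/16) → f = -4539/8
The feasible region is unbounded (it extends along (-5, -3), (5, -7)), but f strictly decreases along every unbounded feasible direction, so there is no improving ray and the maximum is attained at a vertex.

The binding constraints are a + 3b = -106 and -6a + 12b = -208.
Solving simultaneously gives a = -108/5, b = -422/15.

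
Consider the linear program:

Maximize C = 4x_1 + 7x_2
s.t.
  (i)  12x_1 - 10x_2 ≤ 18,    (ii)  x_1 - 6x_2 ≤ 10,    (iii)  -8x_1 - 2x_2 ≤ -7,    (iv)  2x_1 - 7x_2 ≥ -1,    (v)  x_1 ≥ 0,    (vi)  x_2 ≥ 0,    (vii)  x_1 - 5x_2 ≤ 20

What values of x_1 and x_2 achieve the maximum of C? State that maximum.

Vertices and C = 4x_1 + 7x_2:
  (17/8, 3/4) → C = 55/4
  (3/2, 0) → C = 6
  (47/60, 11/30) → C = 57/10
  (7/8, 0) → C = 7/2

x_1 = 17/8, x_2 = 3/4, maximum C = 55/4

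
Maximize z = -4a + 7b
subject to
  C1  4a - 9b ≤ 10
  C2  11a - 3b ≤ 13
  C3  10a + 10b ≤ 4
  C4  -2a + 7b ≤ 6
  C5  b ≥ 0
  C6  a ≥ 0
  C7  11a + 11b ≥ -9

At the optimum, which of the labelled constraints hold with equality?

C3 and C6

Feasible corners and z = -4a + 7b:
  (2/5, 0) → z = -8/5
  (0, 2/5) → z = 14/5
  (0, 0) → z = 0

The maximum is at (0, 2/5). Substituting into each constraint, equality holds for C3 and C6; the remaining constraints have slack.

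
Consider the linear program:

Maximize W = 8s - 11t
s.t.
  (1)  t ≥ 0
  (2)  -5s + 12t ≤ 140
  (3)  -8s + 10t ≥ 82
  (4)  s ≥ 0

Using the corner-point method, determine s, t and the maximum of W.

Feasible corners and W = 8s - 11t:
  (208/23, 355/23) → W = -2241/23
  (0, 35/3) → W = -385/3
  (0, 41/5) → W = -451/5

The binding constraints are -8s + 10t = 82 and s = 0.
Solving simultaneously gives s = 0, t = 41/5.

s = 0, t = 41/5, maximum W = -451/5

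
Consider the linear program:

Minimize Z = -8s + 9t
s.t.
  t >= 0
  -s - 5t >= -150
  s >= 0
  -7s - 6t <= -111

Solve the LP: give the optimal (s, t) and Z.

Vertices and Z = -8s + 9t:
  (150, 0) → Z = -1200
  (111/7, 0) → Z = -888/7
  (0, 30) → Z = 270
  (0, 37/2) → Z = 333/2

At the optimal vertex, t = 0 and -s - 5t = -150.
Solving simultaneously gives s = 150, t = 0.

s = 150, t = 0, minimum Z = -1200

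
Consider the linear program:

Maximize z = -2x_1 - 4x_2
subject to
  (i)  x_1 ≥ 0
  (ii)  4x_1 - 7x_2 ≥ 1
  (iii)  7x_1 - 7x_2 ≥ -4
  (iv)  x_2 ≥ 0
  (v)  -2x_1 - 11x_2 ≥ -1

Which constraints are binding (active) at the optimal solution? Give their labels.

(ii) and (iv)

Corner points and z = -2x_1 - 4x_2:
  (1/4, 0) → z = -1/2
  (9/29, 1/29) → z = -22/29
  (1/2, 0) → z = -1

The maximum is at (1/4, 0). Substituting into each constraint, equality holds for (ii) and (iv); the remaining constraints have slack.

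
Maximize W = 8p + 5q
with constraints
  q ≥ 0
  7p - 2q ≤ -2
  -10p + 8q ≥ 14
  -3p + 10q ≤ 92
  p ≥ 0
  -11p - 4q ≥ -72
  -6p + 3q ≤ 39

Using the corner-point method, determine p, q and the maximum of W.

p = 41/16, q = 319/32, maximum W = 2251/32

Vertices and W = 8p + 5q:
  (1/3, 13/6) → W = 27/2
  (41/16, 319/32) → W = 2251/32
  (0, 7/4) → W = 35/4
  (0, 46/5) → W = 46

The binding constraints are 7p - 2q = -2 and -3p + 10q = 92.
Solving simultaneously gives p = 41/16, q = 319/32.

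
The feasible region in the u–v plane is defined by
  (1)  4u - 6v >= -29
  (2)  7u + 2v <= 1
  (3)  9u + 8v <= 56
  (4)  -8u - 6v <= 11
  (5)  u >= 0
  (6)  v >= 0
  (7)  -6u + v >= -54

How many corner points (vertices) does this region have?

3

Intersecting each pair of boundary lines and keeping only the points that satisfy every inequality leaves:
  (0, 1/2)
  (1/7, 0)
  (0, 0)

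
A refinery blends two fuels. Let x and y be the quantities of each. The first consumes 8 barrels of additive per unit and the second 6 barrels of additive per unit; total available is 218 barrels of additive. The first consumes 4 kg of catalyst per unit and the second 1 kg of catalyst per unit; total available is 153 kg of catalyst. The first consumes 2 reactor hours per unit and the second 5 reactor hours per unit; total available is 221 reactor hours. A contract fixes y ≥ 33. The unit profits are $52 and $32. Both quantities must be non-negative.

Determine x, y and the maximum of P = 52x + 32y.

Vertices and P = 52x + 32y:
  (0, 109/3) → P = 3488/3
  (0, 33) → P = 1056
  (5/2, 33) → P = 1186

x = 5/2, y = 33, maximum P = 1186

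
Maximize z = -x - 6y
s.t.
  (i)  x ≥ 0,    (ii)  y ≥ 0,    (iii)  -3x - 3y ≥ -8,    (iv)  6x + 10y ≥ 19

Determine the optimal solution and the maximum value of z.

Vertices and z = -x - 6y:
  (0, 8/3) → z = -16
  (0, 19/10) → z = -57/5
  (23/12, 3/4) → z = -77/12

The optimum lies where -3x - 3y = -8 and 6x + 10y = 19.
Solving simultaneously gives x = 23/12, y = 3/4.

x = 23/12, y = 3/4, maximum z = -77/12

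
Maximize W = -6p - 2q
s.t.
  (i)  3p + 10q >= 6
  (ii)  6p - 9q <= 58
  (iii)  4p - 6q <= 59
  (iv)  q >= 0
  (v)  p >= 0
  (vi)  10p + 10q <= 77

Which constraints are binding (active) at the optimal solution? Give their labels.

(i) and (v)

Corner points and W = -6p - 2q:
  (2, 0) → W = -12
  (0, 3/5) → W = -6/5
  (77/10, 0) → W = -231/5
  (0, 77/10) → W = -77/5

The maximum is at (0, 3/5). Substituting into each constraint, equality holds for (i) and (v); the remaining constraints have slack.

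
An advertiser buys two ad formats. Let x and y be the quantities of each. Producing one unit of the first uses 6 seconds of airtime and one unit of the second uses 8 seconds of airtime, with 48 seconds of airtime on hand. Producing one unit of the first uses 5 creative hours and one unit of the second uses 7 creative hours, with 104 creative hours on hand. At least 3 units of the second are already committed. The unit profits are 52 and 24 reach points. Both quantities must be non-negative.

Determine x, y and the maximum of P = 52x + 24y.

x = 4, y = 3, maximum P = 280

Corner points and P = 52x + 24y:
  (0, 6) → P = 144
  (0, 3) → P = 72
  (4, 3) → P = 280

The optimum lies where 6x + 8y = 48 and y = 3.
Solving simultaneously gives x = 4, y = 3.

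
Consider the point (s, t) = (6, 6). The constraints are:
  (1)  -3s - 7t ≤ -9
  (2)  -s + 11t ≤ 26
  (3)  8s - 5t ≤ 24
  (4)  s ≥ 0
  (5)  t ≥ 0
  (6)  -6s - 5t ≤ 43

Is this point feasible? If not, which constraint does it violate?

not feasible — violates (2)

Constraint (2): -s + 11t = 60, which is not ≤ 26. All other constraints are satisfied.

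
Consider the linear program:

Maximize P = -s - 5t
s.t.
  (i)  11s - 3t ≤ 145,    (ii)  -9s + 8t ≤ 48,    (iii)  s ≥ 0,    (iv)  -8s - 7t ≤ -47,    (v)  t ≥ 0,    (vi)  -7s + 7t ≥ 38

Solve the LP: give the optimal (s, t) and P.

Extreme points and P = -s - 5t:
  (1304/61, 1833/61) → P = -10469/61
  (1129/56, 1433/56) → P = -4147/28
  (40/127, 807/127) → P = -4075/127
  (3/5, 211/35) → P = -1076/35

s = 3/5, t = 211/35, maximum P = -1076/35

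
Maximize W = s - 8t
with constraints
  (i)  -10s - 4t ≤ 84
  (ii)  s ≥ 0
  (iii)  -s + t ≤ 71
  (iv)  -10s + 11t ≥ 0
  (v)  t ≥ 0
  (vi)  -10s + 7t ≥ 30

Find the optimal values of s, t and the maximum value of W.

Feasible corners and W = s - 8t:
  (0, 71) → W = -568
  (0, 30/7) → W = -240/7
  (467/3, 680/3) → W = -4973/3

The binding constraints are s = 0 and -10s + 7t = 30.
Solving simultaneously gives s = 0, t = 30/7.

s = 0, t = 30/7, maximum W = -240/7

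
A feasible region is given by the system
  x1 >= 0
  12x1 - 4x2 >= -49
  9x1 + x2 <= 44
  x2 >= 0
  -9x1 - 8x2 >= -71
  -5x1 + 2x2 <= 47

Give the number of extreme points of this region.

Pairwise boundary intersections that survive every other constraint:
  (0, 0)
  (0, 71/8)
  (44/9, 0)
  (281/63, 27/7)

4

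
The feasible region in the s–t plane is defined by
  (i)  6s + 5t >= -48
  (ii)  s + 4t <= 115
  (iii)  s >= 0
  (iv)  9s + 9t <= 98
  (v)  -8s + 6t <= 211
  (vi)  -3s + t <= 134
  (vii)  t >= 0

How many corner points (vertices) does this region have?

Pairwise boundary intersections that survive every other constraint:
  (0, 98/9)
  (0, 0)
  (98/9, 0)

3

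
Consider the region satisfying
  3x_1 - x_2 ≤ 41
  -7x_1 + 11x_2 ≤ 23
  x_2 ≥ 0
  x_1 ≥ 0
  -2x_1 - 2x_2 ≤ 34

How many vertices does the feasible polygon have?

The feasible vertices (each the meet of two boundaries and inside every other half-plane) are:
  (237/13, 178/13)
  (41/3, 0)
  (0, 23/11)
  (0, 0)

4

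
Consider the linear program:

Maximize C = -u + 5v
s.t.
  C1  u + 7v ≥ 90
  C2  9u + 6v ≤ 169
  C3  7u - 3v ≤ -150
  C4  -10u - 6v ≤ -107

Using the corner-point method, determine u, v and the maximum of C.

u = -62, v = 727/6, maximum C = 4007/6

Corner points and C = -u + 5v:
  (-131/23, 2533/69) → C = 13058/69
  (-62, 727/6) → C = 4007/6
  (-193/24, 2249/72) → C = 1478/9

At the optimal vertex, 9u + 6v = 169 and -10u - 6v = -107.
Solving simultaneously gives u = -62, v = 727/6.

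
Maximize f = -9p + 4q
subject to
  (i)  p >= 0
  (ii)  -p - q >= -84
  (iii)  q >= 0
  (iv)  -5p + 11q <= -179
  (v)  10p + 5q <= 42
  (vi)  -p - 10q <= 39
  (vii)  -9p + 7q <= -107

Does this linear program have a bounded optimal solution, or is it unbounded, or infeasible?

The boundaries -p - q = -84 and q = 0 meet at (84, 0), but that point violates 10p + 5q ≤ 42. Every candidate vertex is excluded by some other constraint, so the feasible region is empty.

infeasible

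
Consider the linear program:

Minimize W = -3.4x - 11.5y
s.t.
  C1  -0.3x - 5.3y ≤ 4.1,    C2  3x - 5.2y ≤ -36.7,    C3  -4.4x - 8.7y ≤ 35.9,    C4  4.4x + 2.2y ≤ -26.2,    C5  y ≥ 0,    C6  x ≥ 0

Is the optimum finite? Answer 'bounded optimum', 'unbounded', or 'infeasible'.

infeasible

The boundaries 3x - 5.2y = -36.7 and -4.4x - 8.7y = 35.9 meet at (-50597/4898, 2689/2449), but that point violates x ≥ 0. Every candidate vertex is excluded by some other constraint, so the feasible region is empty.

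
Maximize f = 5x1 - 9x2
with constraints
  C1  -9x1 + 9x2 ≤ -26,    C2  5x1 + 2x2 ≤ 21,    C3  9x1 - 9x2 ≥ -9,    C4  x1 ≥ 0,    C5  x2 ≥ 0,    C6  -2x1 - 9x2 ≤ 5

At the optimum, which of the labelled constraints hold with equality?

Vertices and f = 5x1 - 9x2:
  (241/63, 59/63) → f = 674/63
  (26/9, 0) → f = 130/9
  (21/5, 0) → f = 21

The maximum is at (21/5, 0). Substituting into each constraint, equality holds for C2 and C5; the remaining constraints have slack.

C2 and C5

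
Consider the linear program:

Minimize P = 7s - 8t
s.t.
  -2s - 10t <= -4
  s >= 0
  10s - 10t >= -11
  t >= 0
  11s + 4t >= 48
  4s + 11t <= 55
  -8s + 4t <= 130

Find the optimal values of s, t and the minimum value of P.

s = 44/15, t = 59/15, minimum P = -164/15

Corner points and P = 7s - 8t:
  (48/11, 0) → P = 336/11
  (55/4, 0) → P = 385/4
  (44/15, 59/15) → P = -164/15

The binding constraints are 11s + 4t = 48 and 4s + 11t = 55.
Solving simultaneously gives s = 44/15, t = 59/15.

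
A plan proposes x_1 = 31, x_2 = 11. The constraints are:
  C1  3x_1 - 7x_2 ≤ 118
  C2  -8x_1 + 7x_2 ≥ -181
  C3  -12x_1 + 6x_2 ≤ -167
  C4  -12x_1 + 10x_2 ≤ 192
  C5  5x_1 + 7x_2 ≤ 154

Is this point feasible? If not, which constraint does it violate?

Constraint C5: 5x_1 + 7x_2 = 232, which is not ≤ 154. All other constraints are satisfied.

not feasible — violates C5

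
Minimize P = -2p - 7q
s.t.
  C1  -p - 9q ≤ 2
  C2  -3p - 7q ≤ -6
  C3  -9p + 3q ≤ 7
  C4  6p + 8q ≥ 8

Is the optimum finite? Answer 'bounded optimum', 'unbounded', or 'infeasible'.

From the feasible point (17/5, -3/5), moving in the direction (3, 9) keeps every constraint satisfied while P decreases without bound.

unbounded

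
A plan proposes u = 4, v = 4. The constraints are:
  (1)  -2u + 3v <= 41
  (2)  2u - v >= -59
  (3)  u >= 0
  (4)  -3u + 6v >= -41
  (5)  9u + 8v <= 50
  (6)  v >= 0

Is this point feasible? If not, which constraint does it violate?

not feasible — violates (5)

Constraint (5): 9u + 8v = 68, which is not ≤ 50. All other constraints are satisfied.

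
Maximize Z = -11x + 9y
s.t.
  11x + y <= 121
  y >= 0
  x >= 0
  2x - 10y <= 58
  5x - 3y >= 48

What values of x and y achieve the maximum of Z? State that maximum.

x = 411/38, y = 77/38, maximum Z = -1914/19

Vertices and Z = -11x + 9y:
  (11, 0) → Z = -121
  (411/38, 77/38) → Z = -1914/19
  (48/5, 0) → Z = -528/5

The binding constraints are 11x + y = 121 and 5x - 3y = 48.
Solving simultaneously gives x = 411/38, y = 77/38.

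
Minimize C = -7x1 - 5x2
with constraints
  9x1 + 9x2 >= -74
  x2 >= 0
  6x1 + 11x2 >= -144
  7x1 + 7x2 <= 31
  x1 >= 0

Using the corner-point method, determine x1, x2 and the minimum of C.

Extreme points and C = -7x1 - 5x2:
  (31/7, 0) → C = -31
  (0, 0) → C = 0
  (0, 31/7) → C = -155/7

At the optimal vertex, x2 = 0 and 7x1 + 7x2 = 31.
Solving simultaneously gives x1 = 31/7, x2 = 0.

x1 = 31/7, x2 = 0, minimum C = -31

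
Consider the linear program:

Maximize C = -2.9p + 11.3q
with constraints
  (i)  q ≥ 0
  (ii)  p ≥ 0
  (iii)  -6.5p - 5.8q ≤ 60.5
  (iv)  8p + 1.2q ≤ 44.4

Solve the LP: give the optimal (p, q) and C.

p = 0, q = 37, maximum C = 418.1

Corner points and C = -2.9p + 11.3q:
  (0, 0) → C = 0
  (5.55, 0) → C = -16.095
  (0, 37) → C = 418.1

The binding constraints are p = 0 and 8p + 1.2q = 44.4.
Solving simultaneously gives p = 0, q = 37.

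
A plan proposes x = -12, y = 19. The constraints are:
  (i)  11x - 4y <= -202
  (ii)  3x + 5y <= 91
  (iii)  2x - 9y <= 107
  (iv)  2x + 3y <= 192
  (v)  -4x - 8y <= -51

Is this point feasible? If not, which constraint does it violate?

(i): -208 ≤ -202 ✓
(ii): 59 ≤ 91 ✓
(iii): -195 ≤ 107 ✓
(iv): 33 ≤ 192 ✓
(v): -104 ≤ -51 ✓

feasible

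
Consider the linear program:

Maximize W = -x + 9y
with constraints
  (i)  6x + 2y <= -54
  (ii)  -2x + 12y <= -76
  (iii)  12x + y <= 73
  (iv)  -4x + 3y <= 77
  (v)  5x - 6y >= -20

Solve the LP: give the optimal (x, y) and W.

x = -124/19, y = -141/19, maximum W = -1145/19

Corner points and W = -x + 9y:
  (-124/19, -141/19) → W = -1145/19
  (100/9, -181/3) → W = -4987/9
  (-29/2, -35/4) → W = -257/4
  (-134/3, -305/9) → W = -781/3
The feasible region is unbounded (it extends along (1, -12), (-3, -4)), but W strictly decreases along every unbounded feasible direction, so there is no improving ray and the maximum is attained at a vertex.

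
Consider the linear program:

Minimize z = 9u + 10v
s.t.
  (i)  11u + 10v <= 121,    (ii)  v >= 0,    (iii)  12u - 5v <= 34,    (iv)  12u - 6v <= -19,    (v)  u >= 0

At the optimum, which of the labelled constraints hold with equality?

Corner points and z = 9u + 10v:
  (268/93, 1661/186) → z = 10717/93
  (0, 121/10) → z = 121
  (0, 19/6) → z = 95/3

The minimum is at (0, 19/6). Substituting into each constraint, equality holds for (iv) and (v); the remaining constraints have slack.

(iv) and (v)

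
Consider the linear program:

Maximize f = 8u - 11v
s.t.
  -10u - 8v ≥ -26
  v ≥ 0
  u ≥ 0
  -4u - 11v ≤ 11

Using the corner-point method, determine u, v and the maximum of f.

u = 13/5, v = 0, maximum f = 104/5

The optimum lies where -10u - 8v = -26 and v = 0.
Solving simultaneously gives u = 13/5, v = 0.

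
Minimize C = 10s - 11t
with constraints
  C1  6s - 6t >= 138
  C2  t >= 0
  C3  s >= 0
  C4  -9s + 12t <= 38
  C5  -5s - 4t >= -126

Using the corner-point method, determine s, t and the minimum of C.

The optimum lies where 6s - 6t = 138 and -5s - 4t = -126.
Solving simultaneously gives s = 218/9, t = 11/9.

s = 218/9, t = 11/9, minimum C = 2059/9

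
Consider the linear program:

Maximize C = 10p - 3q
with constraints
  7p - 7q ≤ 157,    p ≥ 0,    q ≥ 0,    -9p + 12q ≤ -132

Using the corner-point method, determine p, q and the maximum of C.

Corner points and C = 10p - 3q:
  (157/7, 0) → C = 1570/7
  (320/7, 163/7) → C = 2711/7
  (44/3, 0) → C = 440/3

The optimum lies where 7p - 7q = 157 and -9p + 12q = -132.
Solving simultaneously gives p = 320/7, q = 163/7.

p = 320/7, q = 163/7, maximum C = 2711/7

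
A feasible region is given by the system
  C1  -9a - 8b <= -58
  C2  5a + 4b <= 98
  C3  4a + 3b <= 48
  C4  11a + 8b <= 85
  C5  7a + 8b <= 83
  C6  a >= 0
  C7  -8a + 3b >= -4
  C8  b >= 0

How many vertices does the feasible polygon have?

Of the 28 pairwise boundary intersections, those satisfying every inequality are:
  (0, 29/4)
  (206/91, 428/91)
  (1/2, 159/16)
  (287/97, 636/97)
  (0, 83/8)

5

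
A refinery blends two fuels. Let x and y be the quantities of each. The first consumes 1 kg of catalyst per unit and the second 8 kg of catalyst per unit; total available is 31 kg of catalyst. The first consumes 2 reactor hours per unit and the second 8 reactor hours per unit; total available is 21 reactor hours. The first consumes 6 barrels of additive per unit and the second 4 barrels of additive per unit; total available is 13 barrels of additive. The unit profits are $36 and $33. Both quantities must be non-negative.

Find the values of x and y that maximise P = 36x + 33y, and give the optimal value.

x = 1/2, y = 5/2, maximum P = 201/2

Corner points and P = 36x + 33y:
  (0, 0) → P = 0
  (0, 21/8) → P = 693/8
  (13/6, 0) → P = 78
  (1/2, 5/2) → P = 201/2

At the optimal vertex, 2x + 8y = 21 and 6x + 4y = 13.
Solving simultaneously gives x = 1/2, y = 5/2.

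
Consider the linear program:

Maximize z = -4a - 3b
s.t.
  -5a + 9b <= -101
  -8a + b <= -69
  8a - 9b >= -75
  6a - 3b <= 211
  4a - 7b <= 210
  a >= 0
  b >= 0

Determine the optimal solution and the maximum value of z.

a = 101/5, b = 0, maximum z = -404/5

Vertices and z = -4a - 3b:
  (532/13, 449/39) → z = -2577/13
  (101/5, 0) → z = -404/5
  (211/6, 0) → z = -422/3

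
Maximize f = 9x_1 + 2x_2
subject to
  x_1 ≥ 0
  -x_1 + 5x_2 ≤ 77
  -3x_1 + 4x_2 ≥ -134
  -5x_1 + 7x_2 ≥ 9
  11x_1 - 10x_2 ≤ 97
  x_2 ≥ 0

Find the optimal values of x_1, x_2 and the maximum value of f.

x_1 = 247/9, x_2 = 188/9, maximum f = 2599/9

Extreme points and f = 9x_1 + 2x_2:
  (0, 77/5) → f = 154/5
  (0, 9/7) → f = 18/7
  (247/9, 188/9) → f = 2599/9

The binding constraints are -x_1 + 5x_2 = 77 and -5x_1 + 7x_2 = 9.
Solving simultaneously gives x_1 = 247/9, x_2 = 188/9.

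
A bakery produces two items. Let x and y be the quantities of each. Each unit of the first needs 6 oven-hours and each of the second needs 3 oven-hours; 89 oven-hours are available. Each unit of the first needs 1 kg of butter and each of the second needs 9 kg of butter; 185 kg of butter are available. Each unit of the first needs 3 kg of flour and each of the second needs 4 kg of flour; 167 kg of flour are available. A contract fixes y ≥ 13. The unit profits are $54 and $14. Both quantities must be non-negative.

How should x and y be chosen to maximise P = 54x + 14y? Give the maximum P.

Extreme points and P = 54x + 14y:
  (0, 185/9) → P = 2590/9
  (0, 13) → P = 182
  (82/17, 1021/51) → P = 27578/51
  (25/3, 13) → P = 632

x = 25/3, y = 13, maximum P = 632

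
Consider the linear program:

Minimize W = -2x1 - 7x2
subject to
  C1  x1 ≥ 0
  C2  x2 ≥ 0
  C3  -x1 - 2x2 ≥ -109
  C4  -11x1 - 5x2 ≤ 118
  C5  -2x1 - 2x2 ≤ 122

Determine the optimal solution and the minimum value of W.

x1 = 0, x2 = 109/2, minimum W = -763/2

Feasible corners and W = -2x1 - 7x2:
  (0, 0) → W = 0
  (0, 109/2) → W = -763/2
  (109, 0) → W = -218

The binding constraints are x1 = 0 and -x1 - 2x2 = -109.
Solving simultaneously gives x1 = 0, x2 = 109/2.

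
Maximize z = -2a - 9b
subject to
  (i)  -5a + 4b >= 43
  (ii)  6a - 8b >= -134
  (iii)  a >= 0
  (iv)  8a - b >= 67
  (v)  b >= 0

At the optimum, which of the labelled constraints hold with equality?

(i) and (iv)

Vertices and z = -2a - 9b:
  (12, 103/4) → z = -1023/4
  (311/27, 679/27) → z = -6733/27
  (335/29, 737/29) → z = -7303/29

The maximum is at (311/27, 679/27). Substituting into each constraint, equality holds for (i) and (iv); the remaining constraints have slack.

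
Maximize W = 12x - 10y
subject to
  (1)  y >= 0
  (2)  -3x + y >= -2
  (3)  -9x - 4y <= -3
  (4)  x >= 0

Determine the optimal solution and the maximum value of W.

The feasible region is unbounded (it extends along (0, 1), (1, 3)), but W strictly decreases along every unbounded feasible direction, so there is no improving ray and the maximum is attained at a vertex.

The binding constraints are y = 0 and -3x + y = -2.
Solving simultaneously gives x = 2/3, y = 0.

x = 2/3, y = 0, maximum W = 8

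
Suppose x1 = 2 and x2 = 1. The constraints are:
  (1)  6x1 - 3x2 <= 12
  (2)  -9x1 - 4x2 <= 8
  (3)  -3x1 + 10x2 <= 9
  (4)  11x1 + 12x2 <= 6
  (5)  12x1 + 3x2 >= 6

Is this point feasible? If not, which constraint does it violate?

Constraint (4): 11x1 + 12x2 = 34, which is not ≤ 6. All other constraints are satisfied.

not feasible — violates (4)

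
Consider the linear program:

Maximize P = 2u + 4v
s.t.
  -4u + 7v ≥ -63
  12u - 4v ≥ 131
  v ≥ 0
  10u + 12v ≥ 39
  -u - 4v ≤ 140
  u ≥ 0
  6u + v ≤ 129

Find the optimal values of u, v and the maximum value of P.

Feasible corners and P = 2u + 4v:
  (63/4, 0) → P = 63/2
  (21, 3) → P = 54
  (131/12, 0) → P = 131/6
  (647/36, 127/6) → P = 2171/18

u = 647/36, v = 127/6, maximum P = 2171/18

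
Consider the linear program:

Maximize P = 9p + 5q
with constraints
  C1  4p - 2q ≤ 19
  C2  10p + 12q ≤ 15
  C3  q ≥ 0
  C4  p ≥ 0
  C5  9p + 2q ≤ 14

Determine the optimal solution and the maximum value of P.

Corner points and P = 9p + 5q:
  (3/2, 0) → P = 27/2
  (0, 5/4) → P = 25/4
  (0, 0) → P = 0

The binding constraints are 10p + 12q = 15 and q = 0.
Solving simultaneously gives p = 3/2, q = 0.

p = 3/2, q = 0, maximum P = 27/2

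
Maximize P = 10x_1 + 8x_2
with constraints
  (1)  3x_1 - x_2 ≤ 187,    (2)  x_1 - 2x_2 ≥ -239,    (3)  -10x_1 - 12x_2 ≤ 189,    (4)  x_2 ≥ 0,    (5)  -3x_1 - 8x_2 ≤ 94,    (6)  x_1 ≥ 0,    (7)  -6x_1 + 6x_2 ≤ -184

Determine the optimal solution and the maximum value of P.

x_1 = 469/6, x_2 = 95/2, maximum P = 3485/3

Vertices and P = 10x_1 + 8x_2:
  (187/3, 0) → P = 1870/3
  (469/6, 95/2) → P = 3485/3
  (92/3, 0) → P = 920/3

The optimum lies where 3x_1 - x_2 = 187 and -6x_1 + 6x_2 = -184.
Solving simultaneously gives x_1 = 469/6, x_2 = 95/2.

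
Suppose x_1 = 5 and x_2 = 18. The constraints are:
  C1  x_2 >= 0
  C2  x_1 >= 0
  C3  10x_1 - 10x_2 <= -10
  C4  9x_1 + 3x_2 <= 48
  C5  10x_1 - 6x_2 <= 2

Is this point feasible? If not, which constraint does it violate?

Constraint C4: 9x_1 + 3x_2 = 99, which is not ≤ 48. All other constraints are satisfied.

not feasible — violates C4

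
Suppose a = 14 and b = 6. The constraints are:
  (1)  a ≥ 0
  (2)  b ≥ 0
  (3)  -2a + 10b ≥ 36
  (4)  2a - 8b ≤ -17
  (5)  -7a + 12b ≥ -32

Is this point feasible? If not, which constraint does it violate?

not feasible — violates (3)

Constraint (3): -2a + 10b = 32, which is not ≥ 36. All other constraints are satisfied.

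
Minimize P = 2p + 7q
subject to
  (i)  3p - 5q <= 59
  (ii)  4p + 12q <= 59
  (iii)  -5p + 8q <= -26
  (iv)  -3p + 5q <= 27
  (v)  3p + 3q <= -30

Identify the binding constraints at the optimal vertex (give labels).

Feasible corners and P = 2p + 7q:
  (-342, -217) → P = -2203
  (9/8, -89/8) → P = -605/8
  (-54/13, -76/13) → P = -640/13

The minimum is at (-342, -217). Substituting into each constraint, equality holds for (i) and (iii); the remaining constraints have slack.

(i) and (iii)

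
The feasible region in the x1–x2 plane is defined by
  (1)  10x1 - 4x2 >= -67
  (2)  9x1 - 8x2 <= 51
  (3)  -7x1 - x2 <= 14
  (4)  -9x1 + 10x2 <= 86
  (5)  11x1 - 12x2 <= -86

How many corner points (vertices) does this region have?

4

Intersecting each pair of boundary lines and keeping only the points that satisfy every inequality leaves:
  (599/9, 137/2)
  (65, 267/4)
  (-226/79, 476/79)
  (-254/95, 448/95)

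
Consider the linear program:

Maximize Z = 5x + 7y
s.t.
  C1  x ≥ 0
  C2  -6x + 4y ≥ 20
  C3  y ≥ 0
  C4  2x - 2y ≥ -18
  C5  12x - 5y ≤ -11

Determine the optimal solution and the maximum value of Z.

x = 34/7, y = 97/7, maximum Z = 849/7

Corner points and Z = 5x + 7y:
  (0, 5) → Z = 35
  (0, 9) → Z = 63
  (28/9, 29/3) → Z = 749/9
  (34/7, 97/7) → Z = 849/7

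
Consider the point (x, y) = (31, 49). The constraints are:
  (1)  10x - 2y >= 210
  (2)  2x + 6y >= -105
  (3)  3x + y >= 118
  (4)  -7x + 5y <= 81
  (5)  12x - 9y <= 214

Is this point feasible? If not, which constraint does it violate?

feasible

(1): 212 ≥ 210 ✓
(2): 356 ≥ -105 ✓
(3): 142 ≥ 118 ✓
(4): 28 ≤ 81 ✓
(5): -69 ≤ 214 ✓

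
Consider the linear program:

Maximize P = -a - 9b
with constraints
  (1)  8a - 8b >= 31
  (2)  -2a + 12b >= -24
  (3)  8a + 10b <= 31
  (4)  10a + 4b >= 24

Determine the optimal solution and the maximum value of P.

a = 3, b = -3/2, maximum P = 21/2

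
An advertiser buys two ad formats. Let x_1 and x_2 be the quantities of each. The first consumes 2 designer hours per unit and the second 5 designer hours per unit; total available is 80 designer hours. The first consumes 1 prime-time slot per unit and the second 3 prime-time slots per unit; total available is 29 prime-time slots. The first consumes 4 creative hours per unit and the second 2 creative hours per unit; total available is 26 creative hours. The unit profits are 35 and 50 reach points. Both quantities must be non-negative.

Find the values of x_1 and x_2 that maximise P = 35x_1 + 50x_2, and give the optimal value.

x_1 = 2, x_2 = 9, maximum P = 520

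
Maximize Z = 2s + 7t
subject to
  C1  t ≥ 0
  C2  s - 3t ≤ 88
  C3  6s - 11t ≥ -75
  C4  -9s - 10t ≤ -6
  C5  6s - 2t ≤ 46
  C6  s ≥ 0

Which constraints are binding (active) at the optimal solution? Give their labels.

C3 and C5

Feasible corners and Z = 2s + 7t:
  (2/3, 0) → Z = 4/3
  (23/3, 0) → Z = 46/3
  (328/27, 121/9) → Z = 3197/27
  (0, 75/11) → Z = 525/11
  (0, 3/5) → Z = 21/5

The maximum is at (328/27, 121/9). Substituting into each constraint, equality holds for C3 and C5; the remaining constraints have slack.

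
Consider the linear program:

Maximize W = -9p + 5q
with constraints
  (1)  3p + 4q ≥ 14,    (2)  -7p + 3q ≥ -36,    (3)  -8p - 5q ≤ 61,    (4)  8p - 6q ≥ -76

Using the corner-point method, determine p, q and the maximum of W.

Corner points and W = -9p + 5q:
  (186/37, -10/37) → W = -1724/37
  (-22/5, 34/5) → W = 368/5
  (74/3, 410/9) → W = 52/9

p = -22/5, q = 34/5, maximum W = 368/5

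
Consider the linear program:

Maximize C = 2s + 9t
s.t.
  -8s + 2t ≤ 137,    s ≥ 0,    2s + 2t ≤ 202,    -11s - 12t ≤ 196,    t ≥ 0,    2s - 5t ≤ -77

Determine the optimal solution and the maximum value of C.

Vertices and C = 2s + 9t:
  (0, 137/2) → C = 1233/2
  (13/2, 189/2) → C = 1727/2
  (0, 77/5) → C = 693/5
  (428/7, 279/7) → C = 481

s = 13/2, t = 189/2, maximum C = 1727/2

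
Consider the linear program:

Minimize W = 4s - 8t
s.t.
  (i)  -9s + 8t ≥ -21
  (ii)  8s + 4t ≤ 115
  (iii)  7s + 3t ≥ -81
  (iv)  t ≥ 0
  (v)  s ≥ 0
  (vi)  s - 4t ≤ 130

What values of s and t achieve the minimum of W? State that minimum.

s = 0, t = 115/4, minimum W = -230

The binding constraints are 8s + 4t = 115 and s = 0.
Solving simultaneously gives s = 0, t = 115/4.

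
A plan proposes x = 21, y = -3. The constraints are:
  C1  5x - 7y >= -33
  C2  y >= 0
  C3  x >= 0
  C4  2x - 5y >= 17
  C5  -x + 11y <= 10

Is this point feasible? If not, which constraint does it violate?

not feasible — violates C2

Constraint C2: y = -3, which is not ≥ 0. All other constraints are satisfied.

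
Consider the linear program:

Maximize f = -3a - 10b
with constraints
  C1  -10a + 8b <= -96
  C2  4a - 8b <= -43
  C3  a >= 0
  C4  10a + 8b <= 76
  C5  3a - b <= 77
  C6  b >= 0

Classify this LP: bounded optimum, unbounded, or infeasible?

infeasible

The boundaries -10a + 8b = -96 and 4a - 8b = -43 meet at (139/6, 407/24), but that point violates 10a + 8b ≤ 76. Every candidate vertex is excluded by some other constraint, so the feasible region is empty.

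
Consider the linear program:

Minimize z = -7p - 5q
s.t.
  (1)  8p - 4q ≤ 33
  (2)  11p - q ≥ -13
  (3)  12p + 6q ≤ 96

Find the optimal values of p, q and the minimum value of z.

Corner points and z = -7p - 5q:
  (-85/36, -467/36) → z = 1465/18
  (97/16, 31/8) → z = -989/16
  (3/13, 202/13) → z = -1031/13

p = 3/13, q = 202/13, minimum z = -1031/13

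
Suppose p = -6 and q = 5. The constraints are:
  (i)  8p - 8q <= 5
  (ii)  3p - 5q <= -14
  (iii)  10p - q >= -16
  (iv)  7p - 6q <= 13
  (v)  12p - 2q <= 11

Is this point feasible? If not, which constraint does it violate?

Constraint (iii): 10p - q = -65, which is not ≥ -16. All other constraints are satisfied.

not feasible — violates (iii)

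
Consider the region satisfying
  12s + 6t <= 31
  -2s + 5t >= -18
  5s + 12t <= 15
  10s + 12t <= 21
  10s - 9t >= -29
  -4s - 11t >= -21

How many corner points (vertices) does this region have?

5

The feasible vertices (each the meet of two boundaries and inside every other half-plane) are:
  (263/72, -77/36)
  (41/14, -29/42)
  (-307/32, -119/16)
  (6/5, 3/4)
  (-71/55, 59/33)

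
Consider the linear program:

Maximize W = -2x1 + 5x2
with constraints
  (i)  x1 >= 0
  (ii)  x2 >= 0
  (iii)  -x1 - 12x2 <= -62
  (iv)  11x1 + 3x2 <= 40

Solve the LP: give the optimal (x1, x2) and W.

x1 = 0, x2 = 40/3, maximum W = 200/3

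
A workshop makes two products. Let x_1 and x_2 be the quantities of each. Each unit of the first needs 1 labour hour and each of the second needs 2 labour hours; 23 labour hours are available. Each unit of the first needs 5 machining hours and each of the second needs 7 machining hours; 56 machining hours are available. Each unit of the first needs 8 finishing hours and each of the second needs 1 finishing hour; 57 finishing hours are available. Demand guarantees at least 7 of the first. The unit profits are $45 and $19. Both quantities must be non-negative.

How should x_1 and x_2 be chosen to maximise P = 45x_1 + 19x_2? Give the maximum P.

x_1 = 7, x_2 = 1, maximum P = 334

The optimum lies where 8x_1 + x_2 = 57 and x_1 = 7.
Solving simultaneously gives x_1 = 7, x_2 = 1.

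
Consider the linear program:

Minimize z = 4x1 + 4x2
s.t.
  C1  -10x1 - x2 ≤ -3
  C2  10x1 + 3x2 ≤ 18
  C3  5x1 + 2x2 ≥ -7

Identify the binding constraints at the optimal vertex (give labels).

C2 and C3

Feasible corners and z = 4x1 + 4x2:
  (-9/20, 15/2) → z = 141/5
  (13/15, -17/3) → z = -96/5
  (57/5, -32) → z = -412/5

The minimum is at (57/5, -32). Substituting into each constraint, equality holds for C2 and C3; the remaining constraints have slack.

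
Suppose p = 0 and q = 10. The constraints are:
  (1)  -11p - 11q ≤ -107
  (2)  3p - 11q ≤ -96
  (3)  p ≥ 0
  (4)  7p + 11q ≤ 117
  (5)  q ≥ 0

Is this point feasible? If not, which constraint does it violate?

(1): -110 ≤ -107 ✓
(2): -110 ≤ -96 ✓
(3): 0 ≥ 0 ✓
(4): 110 ≤ 117 ✓
(5): 10 ≥ 0 ✓

feasible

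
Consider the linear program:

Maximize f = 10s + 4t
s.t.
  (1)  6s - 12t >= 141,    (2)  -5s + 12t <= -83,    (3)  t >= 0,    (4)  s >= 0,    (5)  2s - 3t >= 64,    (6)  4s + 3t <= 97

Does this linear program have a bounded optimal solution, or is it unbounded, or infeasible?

The boundaries 6s - 12t = 141 and -5s + 12t = -83 meet at (58, 69/4), but that point violates 4s + 3t ≤ 97. Every candidate vertex is excluded by some other constraint, so the feasible region is empty.

infeasible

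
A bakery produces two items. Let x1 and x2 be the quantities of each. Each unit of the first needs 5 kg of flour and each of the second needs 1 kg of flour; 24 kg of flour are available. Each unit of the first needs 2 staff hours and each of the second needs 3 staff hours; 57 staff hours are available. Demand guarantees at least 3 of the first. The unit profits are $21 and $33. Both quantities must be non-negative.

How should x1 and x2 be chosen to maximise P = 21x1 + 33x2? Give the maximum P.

x1 = 3, x2 = 9, maximum P = 360

Feasible corners and P = 21x1 + 33x2:
  (24/5, 0) → P = 504/5
  (3, 0) → P = 63
  (3, 9) → P = 360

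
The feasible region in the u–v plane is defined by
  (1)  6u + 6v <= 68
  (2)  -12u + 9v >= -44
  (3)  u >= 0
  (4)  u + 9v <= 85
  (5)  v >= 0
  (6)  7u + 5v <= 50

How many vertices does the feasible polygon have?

5

Of the 15 pairwise boundary intersections, those satisfying every inequality are:
  (11/3, 0)
  (670/123, 292/123)
  (0, 85/9)
  (0, 0)
  (25/58, 545/58)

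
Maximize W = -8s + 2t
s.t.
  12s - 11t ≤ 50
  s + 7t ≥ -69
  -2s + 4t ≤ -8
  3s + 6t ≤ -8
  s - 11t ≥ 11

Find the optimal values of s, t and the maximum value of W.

Vertices and W = -8s + 2t:
  (-409/95, -878/95) → W = 1516/95
  (212/105, -82/35) → W = -2188/105
  (-110/9, -73/9) → W = 734/9
  (2/3, -5/3) → W = -26/3

The optimum lies where s + 7t = -69 and -2s + 4t = -8.
Solving simultaneously gives s = -110/9, t = -73/9.

s = -110/9, t = -73/9, maximum W = 734/9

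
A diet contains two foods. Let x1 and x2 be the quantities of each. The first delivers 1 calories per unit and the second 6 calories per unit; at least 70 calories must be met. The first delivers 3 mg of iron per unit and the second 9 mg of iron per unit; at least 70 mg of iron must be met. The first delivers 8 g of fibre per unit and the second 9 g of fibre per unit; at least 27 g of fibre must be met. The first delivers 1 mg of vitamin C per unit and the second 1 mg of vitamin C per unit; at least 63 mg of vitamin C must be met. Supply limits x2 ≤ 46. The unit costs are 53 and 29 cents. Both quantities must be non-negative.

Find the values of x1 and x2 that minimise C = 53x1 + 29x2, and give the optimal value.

x1 = 17, x2 = 46, minimum C = 2235

Vertices and C = 53x1 + 29x2:
  (70, 0) → C = 3710
  (308/5, 7/5) → C = 16527/5
  (17, 46) → C = 2235
The feasible region is unbounded (it extends along (1, 0)), but C strictly increases along every unbounded feasible direction, so there is no improving ray and the minimum is attained at a vertex.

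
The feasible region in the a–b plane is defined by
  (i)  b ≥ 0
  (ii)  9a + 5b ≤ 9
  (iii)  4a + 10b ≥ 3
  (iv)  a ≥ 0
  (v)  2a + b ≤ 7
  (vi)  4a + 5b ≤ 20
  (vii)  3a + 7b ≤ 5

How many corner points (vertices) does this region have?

5

Pairwise boundary intersections that survive every other constraint:
  (1, 0)
  (3/4, 0)
  (19/24, 3/8)
  (0, 3/10)
  (0, 5/7)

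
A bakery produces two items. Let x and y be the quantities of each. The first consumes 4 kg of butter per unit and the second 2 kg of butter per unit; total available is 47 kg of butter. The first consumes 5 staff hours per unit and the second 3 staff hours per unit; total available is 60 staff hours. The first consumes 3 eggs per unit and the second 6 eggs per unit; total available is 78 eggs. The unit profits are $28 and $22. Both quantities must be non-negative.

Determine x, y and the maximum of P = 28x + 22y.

x = 6, y = 10, maximum P = 388

Extreme points and P = 28x + 22y:
  (0, 0) → P = 0
  (0, 13) → P = 286
  (47/4, 0) → P = 329
  (21/2, 5/2) → P = 349
  (6, 10) → P = 388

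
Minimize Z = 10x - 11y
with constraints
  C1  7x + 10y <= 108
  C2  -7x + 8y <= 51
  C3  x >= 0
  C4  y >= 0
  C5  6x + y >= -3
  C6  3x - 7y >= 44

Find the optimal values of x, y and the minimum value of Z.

x = 44/3, y = 0, minimum Z = 440/3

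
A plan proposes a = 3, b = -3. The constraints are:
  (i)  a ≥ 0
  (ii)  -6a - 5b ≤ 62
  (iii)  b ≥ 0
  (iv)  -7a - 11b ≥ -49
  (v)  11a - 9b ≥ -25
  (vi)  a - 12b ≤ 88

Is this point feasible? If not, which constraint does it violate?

Constraint (iii): b = -3, which is not ≥ 0. All other constraints are satisfied.

not feasible — violates (iii)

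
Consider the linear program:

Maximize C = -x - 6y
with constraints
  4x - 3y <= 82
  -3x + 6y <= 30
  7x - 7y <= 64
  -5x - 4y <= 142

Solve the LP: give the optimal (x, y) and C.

x = -82/7, y = -146/7, maximum C = 958/7

Extreme points and C = -x - 6y:
  (198/7, 134/7) → C = -1002/7
  (-162/7, -46/7) → C = 438/7
  (-82/7, -146/7) → C = 958/7

At the optimal vertex, 7x - 7y = 64 and -5x - 4y = 142.
Solving simultaneously gives x = -82/7, y = -146/7.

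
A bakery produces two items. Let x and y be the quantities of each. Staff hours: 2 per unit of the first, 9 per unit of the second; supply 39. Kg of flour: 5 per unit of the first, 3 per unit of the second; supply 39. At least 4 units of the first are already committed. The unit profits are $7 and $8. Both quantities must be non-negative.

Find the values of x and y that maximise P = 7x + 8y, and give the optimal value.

Feasible corners and P = 7x + 8y:
  (39/5, 0) → P = 273/5
  (4, 0) → P = 28
  (6, 3) → P = 66
  (4, 31/9) → P = 500/9

x = 6, y = 3, maximum P = 66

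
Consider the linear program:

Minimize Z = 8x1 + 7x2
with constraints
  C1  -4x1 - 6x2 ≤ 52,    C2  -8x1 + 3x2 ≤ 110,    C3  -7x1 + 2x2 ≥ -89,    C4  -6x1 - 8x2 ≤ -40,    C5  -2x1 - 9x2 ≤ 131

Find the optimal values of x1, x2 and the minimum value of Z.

Vertices and Z = 8x1 + 7x2:
  (487/5, 1482/5) → Z = 2854
  (-380/41, 490/41) → Z = 390/41
  (198/17, -127/34) → Z = 2279/34

The binding constraints are -8x1 + 3x2 = 110 and -6x1 - 8x2 = -40.
Solving simultaneously gives x1 = -380/41, x2 = 490/41.

x1 = -380/41, x2 = 490/41, minimum Z = 390/41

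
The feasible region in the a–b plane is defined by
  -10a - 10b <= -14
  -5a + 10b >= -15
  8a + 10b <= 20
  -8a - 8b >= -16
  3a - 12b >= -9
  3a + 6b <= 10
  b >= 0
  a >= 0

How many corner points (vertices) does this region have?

4

The feasible vertices (each the meet of two boundaries and inside every other half-plane) are:
  (13/25, 22/25)
  (7/5, 0)
  (1, 1)
  (2, 0)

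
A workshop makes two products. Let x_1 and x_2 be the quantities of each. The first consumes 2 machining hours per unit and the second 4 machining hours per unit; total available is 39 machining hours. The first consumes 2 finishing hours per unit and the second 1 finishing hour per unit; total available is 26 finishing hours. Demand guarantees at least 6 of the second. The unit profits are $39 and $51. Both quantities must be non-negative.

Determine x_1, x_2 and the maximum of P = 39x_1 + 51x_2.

x_1 = 15/2, x_2 = 6, maximum P = 1197/2

Corner points and P = 39x_1 + 51x_2:
  (0, 39/4) → P = 1989/4
  (0, 6) → P = 306
  (15/2, 6) → P = 1197/2

The optimum lies where 2x_1 + 4x_2 = 39 and x_2 = 6.
Solving simultaneously gives x_1 = 15/2, x_2 = 6.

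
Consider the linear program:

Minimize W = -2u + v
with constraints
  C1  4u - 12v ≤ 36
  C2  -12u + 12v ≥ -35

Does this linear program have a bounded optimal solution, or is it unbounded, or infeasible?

unbounded

From the feasible point (-1/8, -73/24), moving in the direction (12, 12) keeps every constraint satisfied while W decreases without bound.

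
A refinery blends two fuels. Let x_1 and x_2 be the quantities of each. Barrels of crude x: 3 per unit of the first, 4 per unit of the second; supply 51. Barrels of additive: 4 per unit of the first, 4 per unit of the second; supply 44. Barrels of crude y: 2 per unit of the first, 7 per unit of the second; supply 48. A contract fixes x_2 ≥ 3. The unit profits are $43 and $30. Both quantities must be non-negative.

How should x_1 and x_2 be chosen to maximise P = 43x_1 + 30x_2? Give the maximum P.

x_1 = 8, x_2 = 3, maximum P = 434

Vertices and P = 43x_1 + 30x_2:
  (0, 48/7) → P = 1440/7
  (0, 3) → P = 90
  (29/5, 26/5) → P = 2027/5
  (8, 3) → P = 434

The binding constraints are 4x_1 + 4x_2 = 44 and x_2 = 3.
Solving simultaneously gives x_1 = 8, x_2 = 3.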